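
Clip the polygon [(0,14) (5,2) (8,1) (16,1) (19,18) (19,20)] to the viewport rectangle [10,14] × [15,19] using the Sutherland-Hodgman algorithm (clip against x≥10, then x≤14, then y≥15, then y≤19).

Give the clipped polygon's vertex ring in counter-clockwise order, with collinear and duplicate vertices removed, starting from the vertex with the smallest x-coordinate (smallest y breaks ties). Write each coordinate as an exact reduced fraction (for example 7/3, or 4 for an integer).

Clipped polygon: [(10,15) (14,15) (14,350/19) (10,326/19)]

1. After x ≥ 10: [(10,326/19) (10,1) (16,1) (19,18) (19,20)]
2. After x ≤ 14: [(14,350/19) (10,326/19) (10,1) (14,1)]
3. After y ≥ 15: [(14,15) (14,350/19) (10,326/19) (10,15)]
4. After y ≤ 19: [(14,15) (14,350/19) (10,326/19) (10,15)]
5. Canonical ring: [(10,15) (14,15) (14,350/19) (10,326/19)]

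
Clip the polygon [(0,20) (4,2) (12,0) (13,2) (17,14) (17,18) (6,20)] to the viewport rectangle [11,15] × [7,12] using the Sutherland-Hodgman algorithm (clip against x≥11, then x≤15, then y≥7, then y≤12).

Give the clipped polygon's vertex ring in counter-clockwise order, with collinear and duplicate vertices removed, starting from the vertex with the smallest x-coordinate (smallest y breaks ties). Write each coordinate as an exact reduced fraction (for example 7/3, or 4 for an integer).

1. After x ≥ 11: [(11,1/4) (12,0) (13,2) (17,14) (17,18) (11,210/11)]
2. After x ≤ 15: [(11,1/4) (12,0) (13,2) (15,8) (15,202/11) (11,210/11)]
3. After y ≥ 7: [(11,7) (44/3,7) (15,8) (15,202/11) (11,210/11)]
4. After y ≤ 12: [(11,12) (11,7) (44/3,7) (15,8) (15,12)]
5. Canonical ring: [(11,7) (44/3,7) (15,8) (15,12) (11,12)]

Clipped polygon: [(11,7) (44/3,7) (15,8) (15,12) (11,12)]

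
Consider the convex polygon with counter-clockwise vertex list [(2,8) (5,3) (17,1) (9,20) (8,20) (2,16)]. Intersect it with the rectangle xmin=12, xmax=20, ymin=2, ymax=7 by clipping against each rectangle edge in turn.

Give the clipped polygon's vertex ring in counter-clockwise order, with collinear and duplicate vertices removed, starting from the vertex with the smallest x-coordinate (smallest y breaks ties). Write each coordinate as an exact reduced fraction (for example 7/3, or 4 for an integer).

1. After x ≥ 12: [(12,11/6) (17,1) (12,103/8)]
2. After x ≤ 20: [(12,11/6) (17,1) (12,103/8)]
3. After y ≥ 2: [(12,2) (315/19,2) (12,103/8)]
4. After y ≤ 7: [(12,7) (12,2) (315/19,2) (275/19,7)]
5. Canonical ring: [(12,2) (315/19,2) (275/19,7) (12,7)]

Clipped polygon: [(12,2) (315/19,2) (275/19,7) (12,7)]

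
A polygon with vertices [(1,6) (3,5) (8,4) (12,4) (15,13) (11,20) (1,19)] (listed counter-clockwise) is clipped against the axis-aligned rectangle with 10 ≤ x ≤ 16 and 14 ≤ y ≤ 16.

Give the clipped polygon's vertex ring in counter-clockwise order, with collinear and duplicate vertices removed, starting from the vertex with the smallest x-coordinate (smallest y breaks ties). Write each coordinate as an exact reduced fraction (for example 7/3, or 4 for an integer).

Clipped polygon: [(10,14) (101/7,14) (93/7,16) (10,16)]

1. After x ≥ 10: [(10,4) (12,4) (15,13) (11,20) (10,199/10)]
2. After x ≤ 16: [(10,4) (12,4) (15,13) (11,20) (10,199/10)]
3. After y ≥ 14: [(10,14) (101/7,14) (11,20) (10,199/10)]
4. After y ≤ 16: [(10,16) (10,14) (101/7,14) (93/7,16)]
5. Canonical ring: [(10,14) (101/7,14) (93/7,16) (10,16)]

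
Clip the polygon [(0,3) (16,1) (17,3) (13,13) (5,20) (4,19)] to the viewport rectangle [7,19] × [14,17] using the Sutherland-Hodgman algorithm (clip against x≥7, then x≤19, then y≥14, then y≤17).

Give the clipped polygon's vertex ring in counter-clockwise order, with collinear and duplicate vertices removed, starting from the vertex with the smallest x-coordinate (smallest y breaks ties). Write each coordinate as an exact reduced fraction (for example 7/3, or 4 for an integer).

1. After x ≥ 7: [(7,17/8) (16,1) (17,3) (13,13) (7,73/4)]
2. After x ≤ 19: [(7,17/8) (16,1) (17,3) (13,13) (7,73/4)]
3. After y ≥ 14: [(7,14) (83/7,14) (7,73/4)]
4. After y ≤ 17: [(7,17) (7,14) (83/7,14) (59/7,17)]
5. Canonical ring: [(7,14) (83/7,14) (59/7,17) (7,17)]

Clipped polygon: [(7,14) (83/7,14) (59/7,17) (7,17)]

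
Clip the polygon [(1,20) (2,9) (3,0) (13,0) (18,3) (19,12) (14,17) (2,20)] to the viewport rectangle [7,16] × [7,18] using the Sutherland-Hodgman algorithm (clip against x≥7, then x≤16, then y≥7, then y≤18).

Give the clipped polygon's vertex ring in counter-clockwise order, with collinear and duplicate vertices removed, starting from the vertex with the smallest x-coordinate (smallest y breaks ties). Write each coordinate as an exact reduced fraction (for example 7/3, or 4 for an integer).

Clipped polygon: [(7,7) (16,7) (16,15) (14,17) (10,18) (7,18)]

1. After x ≥ 7: [(7,0) (13,0) (18,3) (19,12) (14,17) (7,75/4)]
2. After x ≤ 16: [(7,0) (13,0) (16,9/5) (16,15) (14,17) (7,75/4)]
3. After y ≥ 7: [(7,7) (16,7) (16,15) (14,17) (7,75/4)]
4. After y ≤ 18: [(7,18) (7,7) (16,7) (16,15) (14,17) (10,18)]
5. Canonical ring: [(7,7) (16,7) (16,15) (14,17) (10,18) (7,18)]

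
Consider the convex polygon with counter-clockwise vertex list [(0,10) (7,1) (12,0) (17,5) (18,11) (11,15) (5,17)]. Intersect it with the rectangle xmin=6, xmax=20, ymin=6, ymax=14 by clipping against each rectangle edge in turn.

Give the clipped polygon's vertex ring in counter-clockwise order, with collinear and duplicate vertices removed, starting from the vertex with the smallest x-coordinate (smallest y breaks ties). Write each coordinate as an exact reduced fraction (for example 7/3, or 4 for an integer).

1. After x ≥ 6: [(6,16/7) (7,1) (12,0) (17,5) (18,11) (11,15) (6,50/3)]
2. After x ≤ 20: [(6,16/7) (7,1) (12,0) (17,5) (18,11) (11,15) (6,50/3)]
3. After y ≥ 6: [(6,6) (103/6,6) (18,11) (11,15) (6,50/3)]
4. After y ≤ 14: [(6,14) (6,6) (103/6,6) (18,11) (51/4,14)]
5. Canonical ring: [(6,6) (103/6,6) (18,11) (51/4,14) (6,14)]

Clipped polygon: [(6,6) (103/6,6) (18,11) (51/4,14) (6,14)]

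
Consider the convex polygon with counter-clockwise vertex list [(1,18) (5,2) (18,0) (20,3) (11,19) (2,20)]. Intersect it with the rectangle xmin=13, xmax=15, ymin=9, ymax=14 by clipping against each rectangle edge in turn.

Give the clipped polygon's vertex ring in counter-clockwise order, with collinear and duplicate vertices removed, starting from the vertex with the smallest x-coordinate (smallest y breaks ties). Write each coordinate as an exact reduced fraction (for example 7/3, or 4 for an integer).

1. After x ≥ 13: [(13,10/13) (18,0) (20,3) (13,139/9)]
2. After x ≤ 15: [(13,10/13) (15,6/13) (15,107/9) (13,139/9)]
3. After y ≥ 9: [(13,9) (15,9) (15,107/9) (13,139/9)]
4. After y ≤ 14: [(13,14) (13,9) (15,9) (15,107/9) (221/16,14)]
5. Canonical ring: [(13,9) (15,9) (15,107/9) (221/16,14) (13,14)]

Clipped polygon: [(13,9) (15,9) (15,107/9) (221/16,14) (13,14)]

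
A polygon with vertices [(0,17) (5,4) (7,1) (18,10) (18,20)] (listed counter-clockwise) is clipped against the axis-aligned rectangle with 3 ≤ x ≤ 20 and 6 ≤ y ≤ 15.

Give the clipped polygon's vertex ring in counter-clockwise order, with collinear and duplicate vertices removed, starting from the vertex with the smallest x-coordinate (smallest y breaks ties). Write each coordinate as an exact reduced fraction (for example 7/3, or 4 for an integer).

Clipped polygon: [(3,46/5) (55/13,6) (118/9,6) (18,10) (18,15) (3,15)]

1. After x ≥ 3: [(3,35/2) (3,46/5) (5,4) (7,1) (18,10) (18,20)]
2. After x ≤ 20: [(3,35/2) (3,46/5) (5,4) (7,1) (18,10) (18,20)]
3. After y ≥ 6: [(3,35/2) (3,46/5) (55/13,6) (118/9,6) (18,10) (18,20)]
4. After y ≤ 15: [(3,15) (3,46/5) (55/13,6) (118/9,6) (18,10) (18,15)]
5. Canonical ring: [(3,46/5) (55/13,6) (118/9,6) (18,10) (18,15) (3,15)]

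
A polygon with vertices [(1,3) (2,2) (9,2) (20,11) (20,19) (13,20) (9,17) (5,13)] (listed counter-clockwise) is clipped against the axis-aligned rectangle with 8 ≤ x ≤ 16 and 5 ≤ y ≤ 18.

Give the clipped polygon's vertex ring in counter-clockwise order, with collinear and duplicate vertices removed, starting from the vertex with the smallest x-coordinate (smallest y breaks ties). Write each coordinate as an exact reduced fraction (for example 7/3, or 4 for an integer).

Clipped polygon: [(8,5) (38/3,5) (16,85/11) (16,18) (31/3,18) (9,17) (8,16)]

1. After x ≥ 8: [(8,2) (9,2) (20,11) (20,19) (13,20) (9,17) (8,16)]
2. After x ≤ 16: [(8,2) (9,2) (16,85/11) (16,137/7) (13,20) (9,17) (8,16)]
3. After y ≥ 5: [(8,5) (38/3,5) (16,85/11) (16,137/7) (13,20) (9,17) (8,16)]
4. After y ≤ 18: [(8,5) (38/3,5) (16,85/11) (16,18) (31/3,18) (9,17) (8,16)]
5. Canonical ring: [(8,5) (38/3,5) (16,85/11) (16,18) (31/3,18) (9,17) (8,16)]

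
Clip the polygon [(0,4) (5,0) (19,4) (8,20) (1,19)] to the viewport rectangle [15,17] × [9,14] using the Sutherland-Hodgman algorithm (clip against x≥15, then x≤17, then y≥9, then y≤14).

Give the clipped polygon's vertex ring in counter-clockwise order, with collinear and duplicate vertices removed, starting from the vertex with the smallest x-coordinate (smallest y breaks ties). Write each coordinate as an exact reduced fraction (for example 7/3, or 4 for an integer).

1. After x ≥ 15: [(15,20/7) (19,4) (15,108/11)]
2. After x ≤ 17: [(15,20/7) (17,24/7) (17,76/11) (15,108/11)]
3. After y ≥ 9: [(15,9) (249/16,9) (15,108/11)]
4. After y ≤ 14: [(15,9) (249/16,9) (15,108/11)]
5. Canonical ring: [(15,9) (249/16,9) (15,108/11)]

Clipped polygon: [(15,9) (249/16,9) (15,108/11)]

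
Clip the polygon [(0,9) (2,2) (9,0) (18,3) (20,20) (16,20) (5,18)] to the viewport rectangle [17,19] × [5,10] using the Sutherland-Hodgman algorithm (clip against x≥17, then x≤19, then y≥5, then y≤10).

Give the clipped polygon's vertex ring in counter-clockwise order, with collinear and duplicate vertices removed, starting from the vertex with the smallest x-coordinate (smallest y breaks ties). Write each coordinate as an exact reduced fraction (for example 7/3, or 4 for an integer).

Clipped polygon: [(17,5) (310/17,5) (320/17,10) (17,10)]

1. After x ≥ 17: [(17,8/3) (18,3) (20,20) (17,20)]
2. After x ≤ 19: [(17,8/3) (18,3) (19,23/2) (19,20) (17,20)]
3. After y ≥ 5: [(17,5) (310/17,5) (19,23/2) (19,20) (17,20)]
4. After y ≤ 10: [(17,10) (17,5) (310/17,5) (320/17,10)]
5. Canonical ring: [(17,5) (310/17,5) (320/17,10) (17,10)]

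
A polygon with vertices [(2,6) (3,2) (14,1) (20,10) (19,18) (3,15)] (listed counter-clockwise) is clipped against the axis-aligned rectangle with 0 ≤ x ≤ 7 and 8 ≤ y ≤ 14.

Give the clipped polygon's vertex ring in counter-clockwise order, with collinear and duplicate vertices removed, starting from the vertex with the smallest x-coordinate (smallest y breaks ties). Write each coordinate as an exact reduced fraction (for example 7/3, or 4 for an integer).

1. After x ≥ 0: [(2,6) (3,2) (14,1) (20,10) (19,18) (3,15)]
2. After x ≤ 7: [(2,6) (3,2) (7,18/11) (7,63/4) (3,15)]
3. After y ≥ 8: [(20/9,8) (7,8) (7,63/4) (3,15)]
4. After y ≤ 14: [(26/9,14) (20/9,8) (7,8) (7,14)]
5. Canonical ring: [(20/9,8) (7,8) (7,14) (26/9,14)]

Clipped polygon: [(20/9,8) (7,8) (7,14) (26/9,14)]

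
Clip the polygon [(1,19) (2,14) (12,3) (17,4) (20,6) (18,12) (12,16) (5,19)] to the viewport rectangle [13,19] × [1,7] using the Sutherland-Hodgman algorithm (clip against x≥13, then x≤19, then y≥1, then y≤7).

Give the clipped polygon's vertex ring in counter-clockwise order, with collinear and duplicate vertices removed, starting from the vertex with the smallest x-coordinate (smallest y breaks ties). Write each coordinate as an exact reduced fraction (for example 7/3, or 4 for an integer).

1. After x ≥ 13: [(13,16/5) (17,4) (20,6) (18,12) (13,46/3)]
2. After x ≤ 19: [(13,16/5) (17,4) (19,16/3) (19,9) (18,12) (13,46/3)]
3. After y ≥ 1: [(13,16/5) (17,4) (19,16/3) (19,9) (18,12) (13,46/3)]
4. After y ≤ 7: [(13,7) (13,16/5) (17,4) (19,16/3) (19,7)]
5. Canonical ring: [(13,16/5) (17,4) (19,16/3) (19,7) (13,7)]

Clipped polygon: [(13,16/5) (17,4) (19,16/3) (19,7) (13,7)]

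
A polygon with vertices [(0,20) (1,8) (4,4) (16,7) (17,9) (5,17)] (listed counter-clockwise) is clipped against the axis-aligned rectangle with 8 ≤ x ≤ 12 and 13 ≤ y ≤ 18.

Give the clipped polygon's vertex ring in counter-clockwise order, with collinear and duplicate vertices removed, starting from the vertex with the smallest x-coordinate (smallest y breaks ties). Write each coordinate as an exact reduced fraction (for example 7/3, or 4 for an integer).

Clipped polygon: [(8,13) (11,13) (8,15)]

1. After x ≥ 8: [(8,5) (16,7) (17,9) (8,15)]
2. After x ≤ 12: [(8,5) (12,6) (12,37/3) (8,15)]
3. After y ≥ 13: [(8,13) (11,13) (8,15)]
4. After y ≤ 18: [(8,13) (11,13) (8,15)]
5. Canonical ring: [(8,13) (11,13) (8,15)]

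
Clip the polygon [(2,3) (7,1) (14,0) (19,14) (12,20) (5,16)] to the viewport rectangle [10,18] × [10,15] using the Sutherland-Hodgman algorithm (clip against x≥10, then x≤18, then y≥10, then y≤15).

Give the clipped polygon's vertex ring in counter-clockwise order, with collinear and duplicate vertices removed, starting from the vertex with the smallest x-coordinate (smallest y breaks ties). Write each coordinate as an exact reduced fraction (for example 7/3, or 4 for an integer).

Clipped polygon: [(10,10) (123/7,10) (18,56/5) (18,104/7) (107/6,15) (10,15)]

1. After x ≥ 10: [(10,4/7) (14,0) (19,14) (12,20) (10,132/7)]
2. After x ≤ 18: [(10,4/7) (14,0) (18,56/5) (18,104/7) (12,20) (10,132/7)]
3. After y ≥ 10: [(10,10) (123/7,10) (18,56/5) (18,104/7) (12,20) (10,132/7)]
4. After y ≤ 15: [(10,15) (10,10) (123/7,10) (18,56/5) (18,104/7) (107/6,15)]
5. Canonical ring: [(10,10) (123/7,10) (18,56/5) (18,104/7) (107/6,15) (10,15)]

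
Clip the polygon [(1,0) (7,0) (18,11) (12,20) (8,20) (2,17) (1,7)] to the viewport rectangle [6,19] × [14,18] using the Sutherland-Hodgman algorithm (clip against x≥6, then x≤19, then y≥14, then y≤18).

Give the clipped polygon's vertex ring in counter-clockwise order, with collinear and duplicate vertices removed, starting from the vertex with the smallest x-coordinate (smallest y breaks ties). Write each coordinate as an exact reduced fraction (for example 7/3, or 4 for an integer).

Clipped polygon: [(6,14) (16,14) (40/3,18) (6,18)]

1. After x ≥ 6: [(6,0) (7,0) (18,11) (12,20) (8,20) (6,19)]
2. After x ≤ 19: [(6,0) (7,0) (18,11) (12,20) (8,20) (6,19)]
3. After y ≥ 14: [(6,14) (16,14) (12,20) (8,20) (6,19)]
4. After y ≤ 18: [(6,18) (6,14) (16,14) (40/3,18)]
5. Canonical ring: [(6,14) (16,14) (40/3,18) (6,18)]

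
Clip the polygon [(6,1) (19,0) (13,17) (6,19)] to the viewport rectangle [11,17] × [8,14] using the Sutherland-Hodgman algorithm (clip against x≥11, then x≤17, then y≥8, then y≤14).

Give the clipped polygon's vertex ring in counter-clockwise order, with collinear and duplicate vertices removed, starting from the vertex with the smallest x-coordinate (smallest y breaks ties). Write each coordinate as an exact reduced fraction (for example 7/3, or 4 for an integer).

Clipped polygon: [(11,8) (275/17,8) (239/17,14) (11,14)]

1. After x ≥ 11: [(11,8/13) (19,0) (13,17) (11,123/7)]
2. After x ≤ 17: [(11,8/13) (17,2/13) (17,17/3) (13,17) (11,123/7)]
3. After y ≥ 8: [(11,8) (275/17,8) (13,17) (11,123/7)]
4. After y ≤ 14: [(11,14) (11,8) (275/17,8) (239/17,14)]
5. Canonical ring: [(11,8) (275/17,8) (239/17,14) (11,14)]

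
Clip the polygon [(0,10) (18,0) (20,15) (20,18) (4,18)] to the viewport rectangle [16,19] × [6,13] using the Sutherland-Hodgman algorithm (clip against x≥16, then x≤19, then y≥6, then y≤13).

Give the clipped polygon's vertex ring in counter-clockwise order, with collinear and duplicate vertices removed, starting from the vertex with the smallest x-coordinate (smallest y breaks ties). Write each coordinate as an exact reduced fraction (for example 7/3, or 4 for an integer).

1. After x ≥ 16: [(16,10/9) (18,0) (20,15) (20,18) (16,18)]
2. After x ≤ 19: [(16,10/9) (18,0) (19,15/2) (19,18) (16,18)]
3. After y ≥ 6: [(16,6) (94/5,6) (19,15/2) (19,18) (16,18)]
4. After y ≤ 13: [(16,13) (16,6) (94/5,6) (19,15/2) (19,13)]
5. Canonical ring: [(16,6) (94/5,6) (19,15/2) (19,13) (16,13)]

Clipped polygon: [(16,6) (94/5,6) (19,15/2) (19,13) (16,13)]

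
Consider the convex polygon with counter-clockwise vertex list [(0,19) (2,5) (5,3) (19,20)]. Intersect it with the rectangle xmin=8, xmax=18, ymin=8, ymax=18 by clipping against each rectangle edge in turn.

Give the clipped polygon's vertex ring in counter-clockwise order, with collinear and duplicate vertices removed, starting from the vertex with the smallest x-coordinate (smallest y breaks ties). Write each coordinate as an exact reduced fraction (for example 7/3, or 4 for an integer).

1. After x ≥ 8: [(8,369/19) (8,93/14) (19,20)]
2. After x ≤ 18: [(18,379/19) (8,369/19) (8,93/14) (18,263/14)]
3. After y ≥ 8: [(18,379/19) (8,369/19) (8,8) (155/17,8) (18,263/14)]
4. After y ≤ 18: [(8,18) (8,8) (155/17,8) (295/17,18)]
5. Canonical ring: [(8,8) (155/17,8) (295/17,18) (8,18)]

Clipped polygon: [(8,8) (155/17,8) (295/17,18) (8,18)]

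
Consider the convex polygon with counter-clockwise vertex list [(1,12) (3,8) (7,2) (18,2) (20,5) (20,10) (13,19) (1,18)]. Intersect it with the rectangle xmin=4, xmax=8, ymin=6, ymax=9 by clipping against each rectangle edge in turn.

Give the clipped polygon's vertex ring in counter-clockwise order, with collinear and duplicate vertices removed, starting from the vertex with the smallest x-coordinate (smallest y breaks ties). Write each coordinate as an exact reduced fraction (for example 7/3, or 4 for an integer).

Clipped polygon: [(4,13/2) (13/3,6) (8,6) (8,9) (4,9)]

1. After x ≥ 4: [(4,13/2) (7,2) (18,2) (20,5) (20,10) (13,19) (4,73/4)]
2. After x ≤ 8: [(4,13/2) (7,2) (8,2) (8,223/12) (4,73/4)]
3. After y ≥ 6: [(4,13/2) (13/3,6) (8,6) (8,223/12) (4,73/4)]
4. After y ≤ 9: [(4,9) (4,13/2) (13/3,6) (8,6) (8,9)]
5. Canonical ring: [(4,13/2) (13/3,6) (8,6) (8,9) (4,9)]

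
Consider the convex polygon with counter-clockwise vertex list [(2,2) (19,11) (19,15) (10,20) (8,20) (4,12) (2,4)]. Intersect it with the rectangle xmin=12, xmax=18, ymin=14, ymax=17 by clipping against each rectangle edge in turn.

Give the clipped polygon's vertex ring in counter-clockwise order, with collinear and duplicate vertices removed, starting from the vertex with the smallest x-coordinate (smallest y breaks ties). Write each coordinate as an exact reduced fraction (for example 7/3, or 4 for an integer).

1. After x ≥ 12: [(12,124/17) (19,11) (19,15) (12,170/9)]
2. After x ≤ 18: [(12,124/17) (18,178/17) (18,140/9) (12,170/9)]
3. After y ≥ 14: [(12,14) (18,14) (18,140/9) (12,170/9)]
4. After y ≤ 17: [(12,17) (12,14) (18,14) (18,140/9) (77/5,17)]
5. Canonical ring: [(12,14) (18,14) (18,140/9) (77/5,17) (12,17)]

Clipped polygon: [(12,14) (18,14) (18,140/9) (77/5,17) (12,17)]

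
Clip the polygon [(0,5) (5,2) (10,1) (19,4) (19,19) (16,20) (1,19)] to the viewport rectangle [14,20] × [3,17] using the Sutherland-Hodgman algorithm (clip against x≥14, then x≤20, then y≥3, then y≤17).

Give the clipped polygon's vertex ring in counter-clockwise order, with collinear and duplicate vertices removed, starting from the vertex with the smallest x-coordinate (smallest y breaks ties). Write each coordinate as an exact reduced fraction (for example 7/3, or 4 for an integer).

Clipped polygon: [(14,3) (16,3) (19,4) (19,17) (14,17)]

1. After x ≥ 14: [(14,7/3) (19,4) (19,19) (16,20) (14,298/15)]
2. After x ≤ 20: [(14,7/3) (19,4) (19,19) (16,20) (14,298/15)]
3. After y ≥ 3: [(14,3) (16,3) (19,4) (19,19) (16,20) (14,298/15)]
4. After y ≤ 17: [(14,17) (14,3) (16,3) (19,4) (19,17)]
5. Canonical ring: [(14,3) (16,3) (19,4) (19,17) (14,17)]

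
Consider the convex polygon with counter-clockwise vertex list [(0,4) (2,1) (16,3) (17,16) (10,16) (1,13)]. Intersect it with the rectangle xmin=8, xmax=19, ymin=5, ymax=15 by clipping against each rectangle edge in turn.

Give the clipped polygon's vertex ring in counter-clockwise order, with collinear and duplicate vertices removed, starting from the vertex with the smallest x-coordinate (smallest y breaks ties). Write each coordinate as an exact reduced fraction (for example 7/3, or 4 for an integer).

Clipped polygon: [(8,5) (210/13,5) (220/13,15) (8,15)]

1. After x ≥ 8: [(8,13/7) (16,3) (17,16) (10,16) (8,46/3)]
2. After x ≤ 19: [(8,13/7) (16,3) (17,16) (10,16) (8,46/3)]
3. After y ≥ 5: [(8,5) (210/13,5) (17,16) (10,16) (8,46/3)]
4. After y ≤ 15: [(8,15) (8,5) (210/13,5) (220/13,15)]
5. Canonical ring: [(8,5) (210/13,5) (220/13,15) (8,15)]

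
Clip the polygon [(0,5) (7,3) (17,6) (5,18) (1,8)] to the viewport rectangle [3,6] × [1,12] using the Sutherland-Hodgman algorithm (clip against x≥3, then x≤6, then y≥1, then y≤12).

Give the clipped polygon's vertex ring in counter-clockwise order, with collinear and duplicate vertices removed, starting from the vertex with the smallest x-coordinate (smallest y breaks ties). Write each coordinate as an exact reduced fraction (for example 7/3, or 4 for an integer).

Clipped polygon: [(3,29/7) (6,23/7) (6,12) (3,12)]

1. After x ≥ 3: [(3,29/7) (7,3) (17,6) (5,18) (3,13)]
2. After x ≤ 6: [(3,29/7) (6,23/7) (6,17) (5,18) (3,13)]
3. After y ≥ 1: [(3,29/7) (6,23/7) (6,17) (5,18) (3,13)]
4. After y ≤ 12: [(3,12) (3,29/7) (6,23/7) (6,12)]
5. Canonical ring: [(3,29/7) (6,23/7) (6,12) (3,12)]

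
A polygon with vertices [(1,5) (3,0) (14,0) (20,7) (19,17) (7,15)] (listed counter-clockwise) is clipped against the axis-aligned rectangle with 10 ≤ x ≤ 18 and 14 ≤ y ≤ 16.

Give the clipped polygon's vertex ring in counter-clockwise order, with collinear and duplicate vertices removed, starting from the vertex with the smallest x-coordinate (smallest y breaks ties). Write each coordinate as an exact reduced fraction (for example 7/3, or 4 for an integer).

Clipped polygon: [(10,14) (18,14) (18,16) (13,16) (10,31/2)]

1. After x ≥ 10: [(10,0) (14,0) (20,7) (19,17) (10,31/2)]
2. After x ≤ 18: [(10,0) (14,0) (18,14/3) (18,101/6) (10,31/2)]
3. After y ≥ 14: [(10,14) (18,14) (18,101/6) (10,31/2)]
4. After y ≤ 16: [(10,14) (18,14) (18,16) (13,16) (10,31/2)]
5. Canonical ring: [(10,14) (18,14) (18,16) (13,16) (10,31/2)]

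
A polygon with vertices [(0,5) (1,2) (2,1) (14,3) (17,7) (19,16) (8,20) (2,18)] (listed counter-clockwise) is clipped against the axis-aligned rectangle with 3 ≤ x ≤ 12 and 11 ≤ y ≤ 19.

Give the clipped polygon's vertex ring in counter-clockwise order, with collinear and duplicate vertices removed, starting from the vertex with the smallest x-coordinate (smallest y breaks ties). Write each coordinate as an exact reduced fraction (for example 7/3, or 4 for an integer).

Clipped polygon: [(3,11) (12,11) (12,204/11) (43/4,19) (5,19) (3,55/3)]

1. After x ≥ 3: [(3,7/6) (14,3) (17,7) (19,16) (8,20) (3,55/3)]
2. After x ≤ 12: [(3,7/6) (12,8/3) (12,204/11) (8,20) (3,55/3)]
3. After y ≥ 11: [(3,11) (12,11) (12,204/11) (8,20) (3,55/3)]
4. After y ≤ 19: [(3,11) (12,11) (12,204/11) (43/4,19) (5,19) (3,55/3)]
5. Canonical ring: [(3,11) (12,11) (12,204/11) (43/4,19) (5,19) (3,55/3)]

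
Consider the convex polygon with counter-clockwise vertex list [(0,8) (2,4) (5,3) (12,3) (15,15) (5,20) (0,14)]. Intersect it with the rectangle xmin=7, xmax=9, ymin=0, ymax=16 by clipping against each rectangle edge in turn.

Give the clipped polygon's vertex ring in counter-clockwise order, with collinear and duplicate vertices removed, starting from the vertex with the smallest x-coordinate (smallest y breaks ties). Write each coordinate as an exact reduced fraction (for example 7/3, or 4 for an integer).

Clipped polygon: [(7,3) (9,3) (9,16) (7,16)]

1. After x ≥ 7: [(7,3) (12,3) (15,15) (7,19)]
2. After x ≤ 9: [(7,3) (9,3) (9,18) (7,19)]
3. After y ≥ 0: [(7,3) (9,3) (9,18) (7,19)]
4. After y ≤ 16: [(7,16) (7,3) (9,3) (9,16)]
5. Canonical ring: [(7,3) (9,3) (9,16) (7,16)]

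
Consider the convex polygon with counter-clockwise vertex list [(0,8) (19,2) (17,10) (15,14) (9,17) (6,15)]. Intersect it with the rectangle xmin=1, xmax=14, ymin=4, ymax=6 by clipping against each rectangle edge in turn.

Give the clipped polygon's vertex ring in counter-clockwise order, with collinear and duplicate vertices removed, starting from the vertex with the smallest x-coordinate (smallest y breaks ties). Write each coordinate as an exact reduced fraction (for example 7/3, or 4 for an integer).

Clipped polygon: [(19/3,6) (38/3,4) (14,4) (14,6)]

1. After x ≥ 1: [(1,55/6) (1,146/19) (19,2) (17,10) (15,14) (9,17) (6,15)]
2. After x ≤ 14: [(1,55/6) (1,146/19) (14,68/19) (14,29/2) (9,17) (6,15)]
3. After y ≥ 4: [(1,55/6) (1,146/19) (38/3,4) (14,4) (14,29/2) (9,17) (6,15)]
4. After y ≤ 6: [(19/3,6) (38/3,4) (14,4) (14,6)]
5. Canonical ring: [(19/3,6) (38/3,4) (14,4) (14,6)]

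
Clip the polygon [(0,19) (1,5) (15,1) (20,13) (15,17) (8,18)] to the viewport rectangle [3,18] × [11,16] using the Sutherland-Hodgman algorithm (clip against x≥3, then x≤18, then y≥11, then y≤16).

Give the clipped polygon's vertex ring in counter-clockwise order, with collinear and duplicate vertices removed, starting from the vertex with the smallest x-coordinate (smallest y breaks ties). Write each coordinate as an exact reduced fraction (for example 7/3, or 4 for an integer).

Clipped polygon: [(3,11) (18,11) (18,73/5) (65/4,16) (3,16)]

1. After x ≥ 3: [(3,149/8) (3,31/7) (15,1) (20,13) (15,17) (8,18)]
2. After x ≤ 18: [(3,149/8) (3,31/7) (15,1) (18,41/5) (18,73/5) (15,17) (8,18)]
3. After y ≥ 11: [(3,149/8) (3,11) (18,11) (18,73/5) (15,17) (8,18)]
4. After y ≤ 16: [(3,16) (3,11) (18,11) (18,73/5) (65/4,16)]
5. Canonical ring: [(3,11) (18,11) (18,73/5) (65/4,16) (3,16)]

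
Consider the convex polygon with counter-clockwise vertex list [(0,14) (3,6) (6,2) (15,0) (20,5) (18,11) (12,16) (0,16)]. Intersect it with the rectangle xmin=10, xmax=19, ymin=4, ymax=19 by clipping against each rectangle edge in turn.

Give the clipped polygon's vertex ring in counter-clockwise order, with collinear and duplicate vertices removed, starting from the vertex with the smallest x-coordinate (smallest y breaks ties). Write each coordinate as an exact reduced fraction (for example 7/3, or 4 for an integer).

Clipped polygon: [(10,4) (19,4) (19,8) (18,11) (12,16) (10,16)]

1. After x ≥ 10: [(10,10/9) (15,0) (20,5) (18,11) (12,16) (10,16)]
2. After x ≤ 19: [(10,10/9) (15,0) (19,4) (19,8) (18,11) (12,16) (10,16)]
3. After y ≥ 4: [(10,4) (19,4) (19,4) (19,8) (18,11) (12,16) (10,16)]
4. After y ≤ 19: [(10,4) (19,4) (19,4) (19,8) (18,11) (12,16) (10,16)]
5. Canonical ring: [(10,4) (19,4) (19,8) (18,11) (12,16) (10,16)]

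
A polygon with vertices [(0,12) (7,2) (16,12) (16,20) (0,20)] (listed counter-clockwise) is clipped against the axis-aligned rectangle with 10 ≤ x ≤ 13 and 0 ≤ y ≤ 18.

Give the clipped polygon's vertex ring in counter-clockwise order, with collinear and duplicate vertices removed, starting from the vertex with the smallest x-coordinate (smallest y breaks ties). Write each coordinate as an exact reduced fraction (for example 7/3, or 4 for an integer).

1. After x ≥ 10: [(10,16/3) (16,12) (16,20) (10,20)]
2. After x ≤ 13: [(10,16/3) (13,26/3) (13,20) (10,20)]
3. After y ≥ 0: [(10,16/3) (13,26/3) (13,20) (10,20)]
4. After y ≤ 18: [(10,18) (10,16/3) (13,26/3) (13,18)]
5. Canonical ring: [(10,16/3) (13,26/3) (13,18) (10,18)]

Clipped polygon: [(10,16/3) (13,26/3) (13,18) (10,18)]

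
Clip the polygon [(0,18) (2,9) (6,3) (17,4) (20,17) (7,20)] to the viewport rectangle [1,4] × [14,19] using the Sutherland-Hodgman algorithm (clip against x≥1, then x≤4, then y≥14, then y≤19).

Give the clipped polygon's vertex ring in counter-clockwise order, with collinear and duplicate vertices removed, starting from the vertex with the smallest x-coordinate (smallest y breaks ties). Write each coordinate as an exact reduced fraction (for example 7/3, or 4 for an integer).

Clipped polygon: [(1,14) (4,14) (4,19) (7/2,19) (1,128/7)]

1. After x ≥ 1: [(1,128/7) (1,27/2) (2,9) (6,3) (17,4) (20,17) (7,20)]
2. After x ≤ 4: [(4,134/7) (1,128/7) (1,27/2) (2,9) (4,6)]
3. After y ≥ 14: [(4,14) (4,134/7) (1,128/7) (1,14)]
4. After y ≤ 19: [(4,14) (4,19) (7/2,19) (1,128/7) (1,14)]
5. Canonical ring: [(1,14) (4,14) (4,19) (7/2,19) (1,128/7)]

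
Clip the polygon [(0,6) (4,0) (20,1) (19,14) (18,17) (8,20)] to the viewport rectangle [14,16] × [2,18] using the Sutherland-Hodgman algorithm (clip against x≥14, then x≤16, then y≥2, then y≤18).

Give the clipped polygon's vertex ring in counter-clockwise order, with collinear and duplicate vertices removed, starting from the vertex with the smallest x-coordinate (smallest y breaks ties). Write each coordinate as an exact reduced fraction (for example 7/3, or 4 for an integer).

Clipped polygon: [(14,2) (16,2) (16,88/5) (44/3,18) (14,18)]

1. After x ≥ 14: [(14,5/8) (20,1) (19,14) (18,17) (14,91/5)]
2. After x ≤ 16: [(14,5/8) (16,3/4) (16,88/5) (14,91/5)]
3. After y ≥ 2: [(14,2) (16,2) (16,88/5) (14,91/5)]
4. After y ≤ 18: [(14,18) (14,2) (16,2) (16,88/5) (44/3,18)]
5. Canonical ring: [(14,2) (16,2) (16,88/5) (44/3,18) (14,18)]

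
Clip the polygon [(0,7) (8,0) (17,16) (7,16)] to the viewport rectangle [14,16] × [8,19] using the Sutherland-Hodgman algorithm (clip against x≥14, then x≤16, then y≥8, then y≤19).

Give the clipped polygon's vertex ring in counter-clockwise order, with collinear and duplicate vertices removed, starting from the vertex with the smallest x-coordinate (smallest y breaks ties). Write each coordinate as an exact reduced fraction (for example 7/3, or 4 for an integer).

1. After x ≥ 14: [(14,32/3) (17,16) (14,16)]
2. After x ≤ 16: [(14,32/3) (16,128/9) (16,16) (14,16)]
3. After y ≥ 8: [(14,32/3) (16,128/9) (16,16) (14,16)]
4. After y ≤ 19: [(14,32/3) (16,128/9) (16,16) (14,16)]
5. Canonical ring: [(14,32/3) (16,128/9) (16,16) (14,16)]

Clipped polygon: [(14,32/3) (16,128/9) (16,16) (14,16)]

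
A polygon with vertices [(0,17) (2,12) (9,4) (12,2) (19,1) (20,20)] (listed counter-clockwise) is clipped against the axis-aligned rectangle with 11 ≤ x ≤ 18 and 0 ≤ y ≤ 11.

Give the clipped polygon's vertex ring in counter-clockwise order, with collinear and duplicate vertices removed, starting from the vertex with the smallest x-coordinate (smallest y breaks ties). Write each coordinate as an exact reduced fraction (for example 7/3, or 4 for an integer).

1. After x ≥ 11: [(11,373/20) (11,8/3) (12,2) (19,1) (20,20)]
2. After x ≤ 18: [(18,197/10) (11,373/20) (11,8/3) (12,2) (18,8/7)]
3. After y ≥ 0: [(18,197/10) (11,373/20) (11,8/3) (12,2) (18,8/7)]
4. After y ≤ 11: [(18,11) (11,11) (11,8/3) (12,2) (18,8/7)]
5. Canonical ring: [(11,8/3) (12,2) (18,8/7) (18,11) (11,11)]

Clipped polygon: [(11,8/3) (12,2) (18,8/7) (18,11) (11,11)]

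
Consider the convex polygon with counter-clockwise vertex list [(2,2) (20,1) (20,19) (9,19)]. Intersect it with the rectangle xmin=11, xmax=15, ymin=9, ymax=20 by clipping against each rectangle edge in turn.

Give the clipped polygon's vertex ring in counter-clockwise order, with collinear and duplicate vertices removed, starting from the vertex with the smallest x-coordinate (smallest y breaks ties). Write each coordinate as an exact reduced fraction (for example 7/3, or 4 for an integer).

Clipped polygon: [(11,9) (15,9) (15,19) (11,19)]

1. After x ≥ 11: [(11,3/2) (20,1) (20,19) (11,19)]
2. After x ≤ 15: [(11,3/2) (15,23/18) (15,19) (11,19)]
3. After y ≥ 9: [(11,9) (15,9) (15,19) (11,19)]
4. After y ≤ 20: [(11,9) (15,9) (15,19) (11,19)]
5. Canonical ring: [(11,9) (15,9) (15,19) (11,19)]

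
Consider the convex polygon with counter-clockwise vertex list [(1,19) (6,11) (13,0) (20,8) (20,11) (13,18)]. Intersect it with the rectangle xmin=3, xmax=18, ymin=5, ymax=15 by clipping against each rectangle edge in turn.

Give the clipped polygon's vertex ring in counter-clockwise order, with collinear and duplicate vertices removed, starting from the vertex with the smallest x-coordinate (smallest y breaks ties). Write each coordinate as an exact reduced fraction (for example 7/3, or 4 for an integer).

Clipped polygon: [(7/2,15) (6,11) (108/11,5) (139/8,5) (18,40/7) (18,13) (16,15)]

1. After x ≥ 3: [(3,113/6) (3,79/5) (6,11) (13,0) (20,8) (20,11) (13,18)]
2. After x ≤ 18: [(3,113/6) (3,79/5) (6,11) (13,0) (18,40/7) (18,13) (13,18)]
3. After y ≥ 5: [(3,113/6) (3,79/5) (6,11) (108/11,5) (139/8,5) (18,40/7) (18,13) (13,18)]
4. After y ≤ 15: [(7/2,15) (6,11) (108/11,5) (139/8,5) (18,40/7) (18,13) (16,15)]
5. Canonical ring: [(7/2,15) (6,11) (108/11,5) (139/8,5) (18,40/7) (18,13) (16,15)]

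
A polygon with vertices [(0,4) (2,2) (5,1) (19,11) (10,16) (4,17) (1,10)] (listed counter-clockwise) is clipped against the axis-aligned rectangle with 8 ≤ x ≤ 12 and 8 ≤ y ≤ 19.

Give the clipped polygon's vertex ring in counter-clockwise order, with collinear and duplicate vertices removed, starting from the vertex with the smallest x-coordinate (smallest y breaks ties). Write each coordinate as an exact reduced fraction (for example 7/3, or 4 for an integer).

1. After x ≥ 8: [(8,22/7) (19,11) (10,16) (8,49/3)]
2. After x ≤ 12: [(8,22/7) (12,6) (12,134/9) (10,16) (8,49/3)]
3. After y ≥ 8: [(8,8) (12,8) (12,134/9) (10,16) (8,49/3)]
4. After y ≤ 19: [(8,8) (12,8) (12,134/9) (10,16) (8,49/3)]
5. Canonical ring: [(8,8) (12,8) (12,134/9) (10,16) (8,49/3)]

Clipped polygon: [(8,8) (12,8) (12,134/9) (10,16) (8,49/3)]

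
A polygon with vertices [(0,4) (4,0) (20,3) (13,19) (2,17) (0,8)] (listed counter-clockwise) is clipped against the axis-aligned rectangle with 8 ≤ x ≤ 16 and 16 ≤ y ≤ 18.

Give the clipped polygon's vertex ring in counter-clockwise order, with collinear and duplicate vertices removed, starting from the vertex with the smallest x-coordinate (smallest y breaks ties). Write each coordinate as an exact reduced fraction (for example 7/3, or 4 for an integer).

Clipped polygon: [(8,16) (229/16,16) (215/16,18) (8,18)]

1. After x ≥ 8: [(8,3/4) (20,3) (13,19) (8,199/11)]
2. After x ≤ 16: [(8,3/4) (16,9/4) (16,85/7) (13,19) (8,199/11)]
3. After y ≥ 16: [(8,16) (229/16,16) (13,19) (8,199/11)]
4. After y ≤ 18: [(8,18) (8,16) (229/16,16) (215/16,18)]
5. Canonical ring: [(8,16) (229/16,16) (215/16,18) (8,18)]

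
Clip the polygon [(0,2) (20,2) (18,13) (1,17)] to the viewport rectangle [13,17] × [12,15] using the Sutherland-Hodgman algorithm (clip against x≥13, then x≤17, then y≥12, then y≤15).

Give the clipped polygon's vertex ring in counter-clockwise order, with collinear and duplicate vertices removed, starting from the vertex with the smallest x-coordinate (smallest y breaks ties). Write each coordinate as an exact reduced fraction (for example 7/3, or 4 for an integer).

1. After x ≥ 13: [(13,2) (20,2) (18,13) (13,241/17)]
2. After x ≤ 17: [(13,2) (17,2) (17,225/17) (13,241/17)]
3. After y ≥ 12: [(13,12) (17,12) (17,225/17) (13,241/17)]
4. After y ≤ 15: [(13,12) (17,12) (17,225/17) (13,241/17)]
5. Canonical ring: [(13,12) (17,12) (17,225/17) (13,241/17)]

Clipped polygon: [(13,12) (17,12) (17,225/17) (13,241/17)]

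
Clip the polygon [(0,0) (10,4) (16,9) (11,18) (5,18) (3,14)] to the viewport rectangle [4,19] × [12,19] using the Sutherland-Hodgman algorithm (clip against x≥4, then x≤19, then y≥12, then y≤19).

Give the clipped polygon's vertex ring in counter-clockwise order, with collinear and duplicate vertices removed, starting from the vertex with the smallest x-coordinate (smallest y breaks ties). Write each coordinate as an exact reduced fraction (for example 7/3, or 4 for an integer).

1. After x ≥ 4: [(4,8/5) (10,4) (16,9) (11,18) (5,18) (4,16)]
2. After x ≤ 19: [(4,8/5) (10,4) (16,9) (11,18) (5,18) (4,16)]
3. After y ≥ 12: [(4,12) (43/3,12) (11,18) (5,18) (4,16)]
4. After y ≤ 19: [(4,12) (43/3,12) (11,18) (5,18) (4,16)]
5. Canonical ring: [(4,12) (43/3,12) (11,18) (5,18) (4,16)]

Clipped polygon: [(4,12) (43/3,12) (11,18) (5,18) (4,16)]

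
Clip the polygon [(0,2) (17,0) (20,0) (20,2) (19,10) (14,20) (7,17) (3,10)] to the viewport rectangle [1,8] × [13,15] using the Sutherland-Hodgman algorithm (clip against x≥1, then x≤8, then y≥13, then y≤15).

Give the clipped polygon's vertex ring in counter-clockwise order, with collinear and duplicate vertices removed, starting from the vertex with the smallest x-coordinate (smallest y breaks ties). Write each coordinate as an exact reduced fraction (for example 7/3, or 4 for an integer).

Clipped polygon: [(33/7,13) (8,13) (8,15) (41/7,15)]

1. After x ≥ 1: [(1,14/3) (1,32/17) (17,0) (20,0) (20,2) (19,10) (14,20) (7,17) (3,10)]
2. After x ≤ 8: [(1,14/3) (1,32/17) (8,18/17) (8,122/7) (7,17) (3,10)]
3. After y ≥ 13: [(8,13) (8,122/7) (7,17) (33/7,13)]
4. After y ≤ 15: [(8,13) (8,15) (41/7,15) (33/7,13)]
5. Canonical ring: [(33/7,13) (8,13) (8,15) (41/7,15)]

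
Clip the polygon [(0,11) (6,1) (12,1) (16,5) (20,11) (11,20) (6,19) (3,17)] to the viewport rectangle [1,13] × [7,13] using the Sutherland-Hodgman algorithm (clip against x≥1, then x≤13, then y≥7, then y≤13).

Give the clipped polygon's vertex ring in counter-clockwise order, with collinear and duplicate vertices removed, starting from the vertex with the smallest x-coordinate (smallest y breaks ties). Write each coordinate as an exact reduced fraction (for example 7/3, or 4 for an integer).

Clipped polygon: [(1,28/3) (12/5,7) (13,7) (13,13) (1,13)]

1. After x ≥ 1: [(1,13) (1,28/3) (6,1) (12,1) (16,5) (20,11) (11,20) (6,19) (3,17)]
2. After x ≤ 13: [(1,13) (1,28/3) (6,1) (12,1) (13,2) (13,18) (11,20) (6,19) (3,17)]
3. After y ≥ 7: [(1,13) (1,28/3) (12/5,7) (13,7) (13,18) (11,20) (6,19) (3,17)]
4. After y ≤ 13: [(1,13) (1,13) (1,28/3) (12/5,7) (13,7) (13,13)]
5. Canonical ring: [(1,28/3) (12/5,7) (13,7) (13,13) (1,13)]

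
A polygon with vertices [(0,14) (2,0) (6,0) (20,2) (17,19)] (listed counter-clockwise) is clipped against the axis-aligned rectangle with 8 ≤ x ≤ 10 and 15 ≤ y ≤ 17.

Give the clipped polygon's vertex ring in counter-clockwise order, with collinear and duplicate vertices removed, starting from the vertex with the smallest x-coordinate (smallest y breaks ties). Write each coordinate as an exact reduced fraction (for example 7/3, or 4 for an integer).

1. After x ≥ 8: [(8,278/17) (8,2/7) (20,2) (17,19)]
2. After x ≤ 10: [(10,288/17) (8,278/17) (8,2/7) (10,4/7)]
3. After y ≥ 15: [(10,15) (10,288/17) (8,278/17) (8,15)]
4. After y ≤ 17: [(10,15) (10,288/17) (8,278/17) (8,15)]
5. Canonical ring: [(8,15) (10,15) (10,288/17) (8,278/17)]

Clipped polygon: [(8,15) (10,15) (10,288/17) (8,278/17)]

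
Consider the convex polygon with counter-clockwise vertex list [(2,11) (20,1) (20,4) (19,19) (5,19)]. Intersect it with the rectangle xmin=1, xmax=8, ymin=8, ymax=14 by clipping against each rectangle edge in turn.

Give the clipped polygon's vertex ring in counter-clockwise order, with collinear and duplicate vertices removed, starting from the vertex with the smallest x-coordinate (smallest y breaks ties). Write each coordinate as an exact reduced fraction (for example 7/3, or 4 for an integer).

Clipped polygon: [(2,11) (37/5,8) (8,8) (8,14) (25/8,14)]

1. After x ≥ 1: [(2,11) (20,1) (20,4) (19,19) (5,19)]
2. After x ≤ 8: [(2,11) (8,23/3) (8,19) (5,19)]
3. After y ≥ 8: [(2,11) (37/5,8) (8,8) (8,19) (5,19)]
4. After y ≤ 14: [(25/8,14) (2,11) (37/5,8) (8,8) (8,14)]
5. Canonical ring: [(2,11) (37/5,8) (8,8) (8,14) (25/8,14)]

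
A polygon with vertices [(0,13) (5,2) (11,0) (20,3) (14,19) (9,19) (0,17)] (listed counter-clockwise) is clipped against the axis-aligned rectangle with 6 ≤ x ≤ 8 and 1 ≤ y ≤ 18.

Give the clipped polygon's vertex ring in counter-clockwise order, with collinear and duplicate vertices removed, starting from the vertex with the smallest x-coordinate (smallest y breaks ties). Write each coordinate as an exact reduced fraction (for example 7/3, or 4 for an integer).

Clipped polygon: [(6,5/3) (8,1) (8,18) (6,18)]

1. After x ≥ 6: [(6,5/3) (11,0) (20,3) (14,19) (9,19) (6,55/3)]
2. After x ≤ 8: [(6,5/3) (8,1) (8,169/9) (6,55/3)]
3. After y ≥ 1: [(6,5/3) (8,1) (8,169/9) (6,55/3)]
4. After y ≤ 18: [(6,18) (6,5/3) (8,1) (8,18)]
5. Canonical ring: [(6,5/3) (8,1) (8,18) (6,18)]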